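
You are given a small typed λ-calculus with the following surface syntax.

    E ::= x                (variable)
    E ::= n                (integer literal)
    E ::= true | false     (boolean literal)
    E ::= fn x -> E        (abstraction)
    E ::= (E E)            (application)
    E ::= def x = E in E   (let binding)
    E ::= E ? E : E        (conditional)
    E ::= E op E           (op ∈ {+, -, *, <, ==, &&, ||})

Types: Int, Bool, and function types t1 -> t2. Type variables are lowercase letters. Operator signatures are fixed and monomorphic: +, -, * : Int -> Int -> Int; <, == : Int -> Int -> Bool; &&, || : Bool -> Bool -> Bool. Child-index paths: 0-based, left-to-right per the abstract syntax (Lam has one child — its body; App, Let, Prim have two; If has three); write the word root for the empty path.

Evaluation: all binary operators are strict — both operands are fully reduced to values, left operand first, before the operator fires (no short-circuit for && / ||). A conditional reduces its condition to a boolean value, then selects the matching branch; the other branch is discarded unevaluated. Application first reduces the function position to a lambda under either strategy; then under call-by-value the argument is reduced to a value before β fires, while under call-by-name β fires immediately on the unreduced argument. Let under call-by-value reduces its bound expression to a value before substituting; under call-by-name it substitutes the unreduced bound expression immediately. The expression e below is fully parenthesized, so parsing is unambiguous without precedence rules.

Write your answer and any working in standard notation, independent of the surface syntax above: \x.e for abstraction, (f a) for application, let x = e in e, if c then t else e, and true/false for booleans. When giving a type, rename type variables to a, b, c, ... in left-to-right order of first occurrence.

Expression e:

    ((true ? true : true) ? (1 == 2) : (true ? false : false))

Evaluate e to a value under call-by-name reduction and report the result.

Working:
step 0: (if (if true then true else true) then (1 == 2) else (if true then false else false))
step 1: [if@0] (if true then (1 == 2) else (if true then false else false))
step 2: [if@root] (1 == 2)
step 3: [delta@root] false

Answer: false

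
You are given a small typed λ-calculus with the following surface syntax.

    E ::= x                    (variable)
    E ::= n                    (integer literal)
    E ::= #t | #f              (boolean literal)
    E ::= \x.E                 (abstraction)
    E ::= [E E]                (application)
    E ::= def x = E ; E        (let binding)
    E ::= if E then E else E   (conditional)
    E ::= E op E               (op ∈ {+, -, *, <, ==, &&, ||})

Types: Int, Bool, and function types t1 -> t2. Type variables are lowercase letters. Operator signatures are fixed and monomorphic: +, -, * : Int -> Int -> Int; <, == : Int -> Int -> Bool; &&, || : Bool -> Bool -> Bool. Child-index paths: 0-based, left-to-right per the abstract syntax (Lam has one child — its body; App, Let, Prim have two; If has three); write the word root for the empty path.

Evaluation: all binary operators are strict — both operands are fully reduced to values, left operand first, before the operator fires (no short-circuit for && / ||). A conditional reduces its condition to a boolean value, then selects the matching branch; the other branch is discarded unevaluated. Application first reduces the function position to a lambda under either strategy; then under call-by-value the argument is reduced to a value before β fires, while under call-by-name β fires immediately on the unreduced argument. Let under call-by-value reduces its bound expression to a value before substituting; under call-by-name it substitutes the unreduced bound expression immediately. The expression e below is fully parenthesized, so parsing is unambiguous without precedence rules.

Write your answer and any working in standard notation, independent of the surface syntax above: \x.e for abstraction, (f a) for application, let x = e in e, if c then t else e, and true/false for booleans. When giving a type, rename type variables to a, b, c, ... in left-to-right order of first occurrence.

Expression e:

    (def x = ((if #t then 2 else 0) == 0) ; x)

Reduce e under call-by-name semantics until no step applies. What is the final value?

Derivation:
step 0: (let x = ((if true then 2 else 0) == 0) in x)
step 1: [let@root] ((if true then 2 else 0) == 0)
step 2: [if@0] (2 == 0)
step 3: [delta@root] false

Answer: false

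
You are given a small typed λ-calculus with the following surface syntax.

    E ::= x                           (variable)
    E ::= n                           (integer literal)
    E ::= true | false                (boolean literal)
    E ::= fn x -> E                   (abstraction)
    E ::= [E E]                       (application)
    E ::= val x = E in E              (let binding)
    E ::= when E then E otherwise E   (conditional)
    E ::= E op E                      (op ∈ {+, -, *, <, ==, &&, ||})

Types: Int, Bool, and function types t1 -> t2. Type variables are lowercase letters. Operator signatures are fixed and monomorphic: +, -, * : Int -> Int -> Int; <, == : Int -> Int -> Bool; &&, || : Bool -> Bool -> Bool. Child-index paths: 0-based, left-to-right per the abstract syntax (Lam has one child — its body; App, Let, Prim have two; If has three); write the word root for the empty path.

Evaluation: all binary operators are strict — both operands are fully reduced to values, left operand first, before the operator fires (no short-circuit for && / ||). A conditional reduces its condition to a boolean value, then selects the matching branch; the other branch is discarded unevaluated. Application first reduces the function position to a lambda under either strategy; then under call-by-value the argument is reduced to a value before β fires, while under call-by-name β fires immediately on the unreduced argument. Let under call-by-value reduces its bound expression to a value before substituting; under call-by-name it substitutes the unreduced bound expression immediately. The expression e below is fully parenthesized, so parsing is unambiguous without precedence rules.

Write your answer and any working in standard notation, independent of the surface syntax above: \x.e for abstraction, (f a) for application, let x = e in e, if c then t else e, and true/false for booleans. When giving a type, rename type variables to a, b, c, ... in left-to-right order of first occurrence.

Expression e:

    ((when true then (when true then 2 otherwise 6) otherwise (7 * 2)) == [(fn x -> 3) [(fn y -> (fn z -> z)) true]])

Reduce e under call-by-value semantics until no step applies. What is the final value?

Answer: false

Working:
step 0: ((if true then (if true then 2 else 6) else (7 * 2)) == ((\x.3) ((\y.(\z.z)) true)))
step 1: [if@0] ((if true then 2 else 6) == ((\x.3) ((\y.(\z.z)) true)))
step 2: [if@0] (2 == ((\x.3) ((\y.(\z.z)) true)))
step 3: [beta@1.1] (2 == ((\x.3) (\z.z)))
step 4: [beta@1] (2 == 3)
step 5: [delta@root] false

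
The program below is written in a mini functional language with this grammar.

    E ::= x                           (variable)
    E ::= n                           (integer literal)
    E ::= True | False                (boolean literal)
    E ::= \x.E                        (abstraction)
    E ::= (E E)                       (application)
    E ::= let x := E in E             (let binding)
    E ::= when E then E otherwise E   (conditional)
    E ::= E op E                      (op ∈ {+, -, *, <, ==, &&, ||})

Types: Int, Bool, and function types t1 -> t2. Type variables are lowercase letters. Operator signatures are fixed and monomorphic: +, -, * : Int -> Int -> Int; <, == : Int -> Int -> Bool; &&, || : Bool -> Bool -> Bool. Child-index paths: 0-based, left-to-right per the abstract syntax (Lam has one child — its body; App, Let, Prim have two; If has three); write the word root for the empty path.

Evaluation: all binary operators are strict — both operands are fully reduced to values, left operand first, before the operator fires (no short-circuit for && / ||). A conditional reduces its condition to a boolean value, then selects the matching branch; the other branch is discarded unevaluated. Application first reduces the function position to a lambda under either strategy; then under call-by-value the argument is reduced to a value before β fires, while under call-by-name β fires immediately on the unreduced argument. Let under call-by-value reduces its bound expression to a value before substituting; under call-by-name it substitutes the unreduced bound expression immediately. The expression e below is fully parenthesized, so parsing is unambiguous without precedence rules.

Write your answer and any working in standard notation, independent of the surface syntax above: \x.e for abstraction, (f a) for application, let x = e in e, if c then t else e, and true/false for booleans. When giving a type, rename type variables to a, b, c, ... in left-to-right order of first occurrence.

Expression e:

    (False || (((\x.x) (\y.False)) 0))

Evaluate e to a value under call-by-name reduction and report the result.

Answer: false

Trace:
step 0: (false || (((\x.x) (\y.false)) 0))
step 1: [beta@1.0] (false || ((\y.false) 0))
step 2: [beta@1] (false || false)
step 3: [delta@root] false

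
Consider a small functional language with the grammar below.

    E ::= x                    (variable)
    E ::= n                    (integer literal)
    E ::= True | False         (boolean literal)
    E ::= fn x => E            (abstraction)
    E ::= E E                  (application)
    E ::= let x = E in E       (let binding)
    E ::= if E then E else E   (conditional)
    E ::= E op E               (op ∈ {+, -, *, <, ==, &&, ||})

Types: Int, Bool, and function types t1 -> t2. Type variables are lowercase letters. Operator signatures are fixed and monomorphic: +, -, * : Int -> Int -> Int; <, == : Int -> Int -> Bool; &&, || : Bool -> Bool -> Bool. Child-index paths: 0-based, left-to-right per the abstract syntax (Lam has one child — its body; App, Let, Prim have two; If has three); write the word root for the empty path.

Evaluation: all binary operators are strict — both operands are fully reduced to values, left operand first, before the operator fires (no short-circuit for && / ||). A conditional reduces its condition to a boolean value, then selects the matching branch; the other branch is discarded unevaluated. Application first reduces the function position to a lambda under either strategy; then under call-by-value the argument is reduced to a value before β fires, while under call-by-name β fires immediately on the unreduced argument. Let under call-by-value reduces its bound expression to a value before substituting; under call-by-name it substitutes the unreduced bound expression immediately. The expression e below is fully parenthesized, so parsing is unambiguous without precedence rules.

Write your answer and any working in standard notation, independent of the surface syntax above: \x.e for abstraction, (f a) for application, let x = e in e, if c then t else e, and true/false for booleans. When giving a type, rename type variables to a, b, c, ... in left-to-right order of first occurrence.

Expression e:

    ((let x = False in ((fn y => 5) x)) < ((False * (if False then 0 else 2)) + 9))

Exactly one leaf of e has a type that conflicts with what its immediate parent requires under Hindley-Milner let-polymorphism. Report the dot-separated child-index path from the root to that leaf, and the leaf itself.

Answer: 1.0.0 : false

Working:
let x : Bool
\y._ : a -> Int
x : Bool
  unify a -> Int ~ Bool -> b
  unify a ~ Bool
  unify Int ~ b
_ _ : Int
  unify Int ~ Int
  unify Bool ~ Int
  FAIL: mismatch Bool ~ Int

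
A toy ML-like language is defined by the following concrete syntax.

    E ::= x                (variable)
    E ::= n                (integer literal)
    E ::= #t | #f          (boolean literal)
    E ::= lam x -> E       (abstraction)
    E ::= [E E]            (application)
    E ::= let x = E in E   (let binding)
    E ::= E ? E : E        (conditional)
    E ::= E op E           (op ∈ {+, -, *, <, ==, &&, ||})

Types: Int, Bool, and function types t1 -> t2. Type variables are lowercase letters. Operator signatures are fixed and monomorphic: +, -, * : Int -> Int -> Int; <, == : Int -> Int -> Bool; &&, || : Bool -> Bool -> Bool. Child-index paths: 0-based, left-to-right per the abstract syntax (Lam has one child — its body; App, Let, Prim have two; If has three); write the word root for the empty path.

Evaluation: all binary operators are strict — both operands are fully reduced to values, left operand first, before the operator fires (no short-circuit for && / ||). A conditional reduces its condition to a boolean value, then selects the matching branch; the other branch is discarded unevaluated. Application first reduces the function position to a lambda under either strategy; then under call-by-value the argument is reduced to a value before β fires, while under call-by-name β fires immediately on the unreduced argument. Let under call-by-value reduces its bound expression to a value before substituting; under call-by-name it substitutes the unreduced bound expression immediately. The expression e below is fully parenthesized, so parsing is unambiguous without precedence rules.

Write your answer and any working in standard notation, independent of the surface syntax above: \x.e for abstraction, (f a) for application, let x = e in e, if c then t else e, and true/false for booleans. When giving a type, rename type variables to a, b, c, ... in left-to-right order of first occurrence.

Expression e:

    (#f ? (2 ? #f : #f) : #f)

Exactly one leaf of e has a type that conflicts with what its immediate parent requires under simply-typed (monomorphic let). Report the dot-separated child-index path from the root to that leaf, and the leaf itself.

Answer: 1.0 : 2

Trace:
  unify Bool ~ Bool
  unify Int ~ Bool
  FAIL: mismatch Int ~ Bool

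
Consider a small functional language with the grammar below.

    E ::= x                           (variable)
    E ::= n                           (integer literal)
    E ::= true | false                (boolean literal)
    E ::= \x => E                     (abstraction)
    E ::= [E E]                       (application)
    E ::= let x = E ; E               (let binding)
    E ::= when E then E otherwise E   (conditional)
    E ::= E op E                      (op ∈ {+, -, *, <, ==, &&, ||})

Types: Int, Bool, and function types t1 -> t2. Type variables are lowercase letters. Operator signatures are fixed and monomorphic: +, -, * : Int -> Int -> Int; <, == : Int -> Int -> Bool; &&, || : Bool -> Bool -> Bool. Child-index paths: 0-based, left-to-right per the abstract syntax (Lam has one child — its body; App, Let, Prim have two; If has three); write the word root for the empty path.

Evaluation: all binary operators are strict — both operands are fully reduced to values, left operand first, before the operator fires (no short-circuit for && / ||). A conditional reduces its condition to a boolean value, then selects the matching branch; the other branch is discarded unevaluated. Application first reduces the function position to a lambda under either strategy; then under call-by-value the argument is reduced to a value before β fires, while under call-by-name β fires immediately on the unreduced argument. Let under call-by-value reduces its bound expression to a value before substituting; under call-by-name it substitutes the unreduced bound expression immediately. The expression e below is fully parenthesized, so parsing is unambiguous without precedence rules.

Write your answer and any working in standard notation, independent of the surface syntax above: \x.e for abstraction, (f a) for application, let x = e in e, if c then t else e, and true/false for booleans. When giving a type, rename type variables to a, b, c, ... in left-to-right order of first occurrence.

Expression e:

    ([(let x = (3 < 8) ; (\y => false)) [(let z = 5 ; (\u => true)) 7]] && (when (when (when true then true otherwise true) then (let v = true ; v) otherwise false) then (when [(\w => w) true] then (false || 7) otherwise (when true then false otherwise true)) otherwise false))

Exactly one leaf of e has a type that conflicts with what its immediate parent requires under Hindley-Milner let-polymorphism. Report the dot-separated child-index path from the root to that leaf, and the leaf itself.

Answer: 1.1.1.1 : 7

Trace:
  unify Int ~ Int
  unify Int ~ Int
let x : Bool
\y._ : a -> Bool
let z : Int
\u._ : b -> Bool
  unify b -> Bool ~ Int -> c
  unify b ~ Int
  unify Bool ~ c
_ _ : Bool
  unify a -> Bool ~ Bool -> d
  unify a ~ Bool
  unify Bool ~ d
_ _ : Bool
  unify Bool ~ Bool
  unify Bool ~ Bool
  unify Bool ~ Bool
  unify Bool ~ Bool
let v : Bool
v : Bool
  unify Bool ~ Bool
  unify Bool ~ Bool
w : e
\w._ : e -> e
  unify e -> e ~ Bool -> f
  unify e ~ Bool
  unify Bool ~ f
_ _ : Bool
  unify Bool ~ Bool
  unify Bool ~ Bool
  unify Int ~ Bool
  FAIL: mismatch Int ~ Bool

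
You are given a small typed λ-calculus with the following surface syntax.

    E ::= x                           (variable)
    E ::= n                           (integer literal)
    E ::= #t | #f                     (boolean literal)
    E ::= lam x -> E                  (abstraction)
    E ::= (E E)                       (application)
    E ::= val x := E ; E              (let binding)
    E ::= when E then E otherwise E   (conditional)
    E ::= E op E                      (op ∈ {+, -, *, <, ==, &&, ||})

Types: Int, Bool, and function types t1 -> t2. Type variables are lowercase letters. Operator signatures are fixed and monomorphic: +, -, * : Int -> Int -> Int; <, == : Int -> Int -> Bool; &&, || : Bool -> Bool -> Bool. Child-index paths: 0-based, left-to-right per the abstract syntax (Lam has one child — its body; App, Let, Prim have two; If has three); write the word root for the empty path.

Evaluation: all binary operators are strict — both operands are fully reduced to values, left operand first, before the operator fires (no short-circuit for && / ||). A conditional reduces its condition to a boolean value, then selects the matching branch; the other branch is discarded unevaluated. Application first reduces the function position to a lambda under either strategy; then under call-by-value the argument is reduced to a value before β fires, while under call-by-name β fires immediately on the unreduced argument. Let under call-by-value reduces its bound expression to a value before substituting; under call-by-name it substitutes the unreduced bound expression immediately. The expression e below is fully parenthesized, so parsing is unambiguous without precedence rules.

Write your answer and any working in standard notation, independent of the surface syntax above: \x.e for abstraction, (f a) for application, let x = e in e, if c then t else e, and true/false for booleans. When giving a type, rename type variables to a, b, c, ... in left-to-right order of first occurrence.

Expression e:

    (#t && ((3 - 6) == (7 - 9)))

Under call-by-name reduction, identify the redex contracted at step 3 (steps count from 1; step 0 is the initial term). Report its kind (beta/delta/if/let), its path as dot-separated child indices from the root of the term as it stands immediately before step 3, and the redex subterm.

Answer: delta at 1 : (-3 == -2)

Derivation:
step 0: (true && ((3 - 6) == (7 - 9)))
step 1: [delta@1.0] (true && (-3 == (7 - 9)))
step 2: [delta@1.1] (true && (-3 == -2))
step 3: [delta@1] (true && false)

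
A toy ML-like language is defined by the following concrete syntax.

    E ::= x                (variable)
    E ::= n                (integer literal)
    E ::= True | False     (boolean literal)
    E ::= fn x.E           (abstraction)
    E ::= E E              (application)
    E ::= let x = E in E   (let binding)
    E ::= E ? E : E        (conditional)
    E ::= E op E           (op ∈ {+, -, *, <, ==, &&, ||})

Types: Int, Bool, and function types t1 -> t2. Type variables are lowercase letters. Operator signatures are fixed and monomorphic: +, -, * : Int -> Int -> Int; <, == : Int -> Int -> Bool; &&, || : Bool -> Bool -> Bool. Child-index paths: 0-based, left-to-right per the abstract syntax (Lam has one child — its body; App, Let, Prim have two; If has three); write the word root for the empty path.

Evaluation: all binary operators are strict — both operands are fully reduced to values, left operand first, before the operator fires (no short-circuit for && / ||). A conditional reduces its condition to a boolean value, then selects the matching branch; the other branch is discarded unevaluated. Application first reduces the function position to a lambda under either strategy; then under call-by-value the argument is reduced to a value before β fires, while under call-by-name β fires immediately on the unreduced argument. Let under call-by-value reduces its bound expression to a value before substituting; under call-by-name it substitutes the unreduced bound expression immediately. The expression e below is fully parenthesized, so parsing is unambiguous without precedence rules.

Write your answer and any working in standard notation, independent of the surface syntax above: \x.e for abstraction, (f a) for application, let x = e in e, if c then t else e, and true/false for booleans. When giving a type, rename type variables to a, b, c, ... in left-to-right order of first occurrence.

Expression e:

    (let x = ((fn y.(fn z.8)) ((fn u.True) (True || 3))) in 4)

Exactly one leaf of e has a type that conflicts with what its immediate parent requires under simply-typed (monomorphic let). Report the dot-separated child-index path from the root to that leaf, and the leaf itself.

Answer: 0.1.1.1 : 3

Working:
\z._ : b -> Int
\y._ : a -> b -> Int
\u._ : c -> Bool
  unify Bool ~ Bool
  unify Int ~ Bool
  FAIL: mismatch Int ~ Bool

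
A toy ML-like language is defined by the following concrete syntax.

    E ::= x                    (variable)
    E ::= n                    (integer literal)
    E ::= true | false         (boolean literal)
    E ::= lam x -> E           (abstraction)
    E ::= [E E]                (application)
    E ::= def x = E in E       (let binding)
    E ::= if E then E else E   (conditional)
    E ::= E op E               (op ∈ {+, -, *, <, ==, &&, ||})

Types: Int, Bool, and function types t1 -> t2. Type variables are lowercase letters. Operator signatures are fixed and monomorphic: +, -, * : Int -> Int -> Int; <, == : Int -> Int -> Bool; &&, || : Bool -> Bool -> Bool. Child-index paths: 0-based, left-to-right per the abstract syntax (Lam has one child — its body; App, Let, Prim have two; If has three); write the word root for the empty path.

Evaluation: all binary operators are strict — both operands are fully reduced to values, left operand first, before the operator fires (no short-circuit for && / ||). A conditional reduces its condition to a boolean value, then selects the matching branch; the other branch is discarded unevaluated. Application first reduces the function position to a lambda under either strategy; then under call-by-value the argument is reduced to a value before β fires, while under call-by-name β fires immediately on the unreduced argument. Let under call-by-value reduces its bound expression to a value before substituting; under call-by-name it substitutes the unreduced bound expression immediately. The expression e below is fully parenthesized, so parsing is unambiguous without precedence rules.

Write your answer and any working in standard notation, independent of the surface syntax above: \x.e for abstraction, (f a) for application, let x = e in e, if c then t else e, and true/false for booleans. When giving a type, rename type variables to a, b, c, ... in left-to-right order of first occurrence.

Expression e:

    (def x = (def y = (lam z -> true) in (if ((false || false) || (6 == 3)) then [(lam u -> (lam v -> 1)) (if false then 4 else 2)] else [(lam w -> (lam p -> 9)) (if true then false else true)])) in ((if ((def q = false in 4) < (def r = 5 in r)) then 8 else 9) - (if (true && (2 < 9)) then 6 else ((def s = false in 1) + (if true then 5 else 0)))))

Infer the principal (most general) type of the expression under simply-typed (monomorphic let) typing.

Answer: Int

Working:
\z._ : a -> Bool
let y : a -> Bool
  unify Bool ~ Bool
  unify Bool ~ Bool
  unify Bool ~ Bool
  unify Int ~ Int
  unify Int ~ Int
  unify Bool ~ Bool
  unify Bool ~ Bool
\v._ : c -> Int
\u._ : b -> c -> Int
  unify Bool ~ Bool
  unify Int ~ Int
  unify b -> c -> Int ~ Int -> d
  unify b ~ Int
  unify c -> Int ~ d
_ _ : c -> Int
\p._ : f -> Int
\w._ : e -> f -> Int
  unify Bool ~ Bool
  unify Bool ~ Bool
  unify e -> f -> Int ~ Bool -> g
  unify e ~ Bool
  unify f -> Int ~ g
_ _ : f -> Int
  unify c -> Int ~ f -> Int
  unify c ~ f
  unify Int ~ Int
let x : f -> Int
let q : Bool
  unify Int ~ Int
let r : Int
r : Int
  unify Int ~ Int
  unify Bool ~ Bool
  unify Int ~ Int
  unify Int ~ Int
  unify Bool ~ Bool
  unify Int ~ Int
  unify Int ~ Int
  unify Bool ~ Bool
  unify Bool ~ Bool
let s : Bool
  unify Int ~ Int
  unify Bool ~ Bool
  unify Int ~ Int
  unify Int ~ Int
  unify Int ~ Int
  unify Int ~ Int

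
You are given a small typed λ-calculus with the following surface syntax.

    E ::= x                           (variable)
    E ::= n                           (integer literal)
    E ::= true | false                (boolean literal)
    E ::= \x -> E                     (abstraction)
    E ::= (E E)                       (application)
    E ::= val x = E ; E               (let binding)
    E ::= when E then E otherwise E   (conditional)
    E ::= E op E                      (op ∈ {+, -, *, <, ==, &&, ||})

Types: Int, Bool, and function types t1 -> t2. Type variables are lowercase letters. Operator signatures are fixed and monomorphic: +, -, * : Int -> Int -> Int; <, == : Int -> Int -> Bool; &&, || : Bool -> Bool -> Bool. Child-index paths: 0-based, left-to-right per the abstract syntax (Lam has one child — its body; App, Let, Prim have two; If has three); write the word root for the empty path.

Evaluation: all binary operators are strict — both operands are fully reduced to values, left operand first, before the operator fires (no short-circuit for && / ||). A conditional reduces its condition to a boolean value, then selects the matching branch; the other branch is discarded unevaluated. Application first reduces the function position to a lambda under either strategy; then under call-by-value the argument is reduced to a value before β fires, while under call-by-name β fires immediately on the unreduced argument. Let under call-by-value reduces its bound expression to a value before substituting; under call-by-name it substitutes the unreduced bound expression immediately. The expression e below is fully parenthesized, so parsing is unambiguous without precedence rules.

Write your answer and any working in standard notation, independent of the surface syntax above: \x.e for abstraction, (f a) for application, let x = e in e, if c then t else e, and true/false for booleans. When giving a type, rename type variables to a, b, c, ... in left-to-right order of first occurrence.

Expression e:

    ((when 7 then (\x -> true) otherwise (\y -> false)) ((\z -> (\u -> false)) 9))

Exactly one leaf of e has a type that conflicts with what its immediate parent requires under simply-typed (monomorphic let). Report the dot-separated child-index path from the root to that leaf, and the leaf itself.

Answer: 0.0 : 7

Trace:
  unify Int ~ Bool
  FAIL: mismatch Int ~ Bool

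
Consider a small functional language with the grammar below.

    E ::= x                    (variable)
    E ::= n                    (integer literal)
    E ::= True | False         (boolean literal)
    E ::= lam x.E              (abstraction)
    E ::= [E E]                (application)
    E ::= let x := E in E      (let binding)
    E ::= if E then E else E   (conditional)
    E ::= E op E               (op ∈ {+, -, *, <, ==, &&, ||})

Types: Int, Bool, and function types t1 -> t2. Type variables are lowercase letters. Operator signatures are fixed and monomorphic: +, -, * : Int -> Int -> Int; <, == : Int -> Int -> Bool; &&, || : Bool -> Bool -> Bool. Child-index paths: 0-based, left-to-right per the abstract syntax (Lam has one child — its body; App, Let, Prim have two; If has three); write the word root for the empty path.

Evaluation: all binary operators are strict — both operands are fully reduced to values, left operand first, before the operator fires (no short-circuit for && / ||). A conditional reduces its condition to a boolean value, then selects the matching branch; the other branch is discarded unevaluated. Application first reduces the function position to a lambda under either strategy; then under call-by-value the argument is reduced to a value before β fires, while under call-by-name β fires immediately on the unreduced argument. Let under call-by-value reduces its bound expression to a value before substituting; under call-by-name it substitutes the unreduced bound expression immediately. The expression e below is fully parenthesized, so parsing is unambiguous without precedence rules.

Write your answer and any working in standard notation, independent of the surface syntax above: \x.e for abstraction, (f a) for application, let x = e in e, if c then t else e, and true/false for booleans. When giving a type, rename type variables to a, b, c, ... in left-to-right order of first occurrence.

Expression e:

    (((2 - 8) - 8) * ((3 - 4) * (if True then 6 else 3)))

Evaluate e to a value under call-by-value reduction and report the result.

Trace:
step 0: (((2 - 8) - 8) * ((3 - 4) * (if true then 6 else 3)))
step 1: [delta@0.0] ((-6 - 8) * ((3 - 4) * (if true then 6 else 3)))
step 2: [delta@0] (-14 * ((3 - 4) * (if true then 6 else 3)))
step 3: [delta@1.0] (-14 * (-1 * (if true then 6 else 3)))
step 4: [if@1.1] (-14 * (-1 * 6))
step 5: [delta@1] (-14 * -6)
step 6: [delta@root] 84

Answer: 84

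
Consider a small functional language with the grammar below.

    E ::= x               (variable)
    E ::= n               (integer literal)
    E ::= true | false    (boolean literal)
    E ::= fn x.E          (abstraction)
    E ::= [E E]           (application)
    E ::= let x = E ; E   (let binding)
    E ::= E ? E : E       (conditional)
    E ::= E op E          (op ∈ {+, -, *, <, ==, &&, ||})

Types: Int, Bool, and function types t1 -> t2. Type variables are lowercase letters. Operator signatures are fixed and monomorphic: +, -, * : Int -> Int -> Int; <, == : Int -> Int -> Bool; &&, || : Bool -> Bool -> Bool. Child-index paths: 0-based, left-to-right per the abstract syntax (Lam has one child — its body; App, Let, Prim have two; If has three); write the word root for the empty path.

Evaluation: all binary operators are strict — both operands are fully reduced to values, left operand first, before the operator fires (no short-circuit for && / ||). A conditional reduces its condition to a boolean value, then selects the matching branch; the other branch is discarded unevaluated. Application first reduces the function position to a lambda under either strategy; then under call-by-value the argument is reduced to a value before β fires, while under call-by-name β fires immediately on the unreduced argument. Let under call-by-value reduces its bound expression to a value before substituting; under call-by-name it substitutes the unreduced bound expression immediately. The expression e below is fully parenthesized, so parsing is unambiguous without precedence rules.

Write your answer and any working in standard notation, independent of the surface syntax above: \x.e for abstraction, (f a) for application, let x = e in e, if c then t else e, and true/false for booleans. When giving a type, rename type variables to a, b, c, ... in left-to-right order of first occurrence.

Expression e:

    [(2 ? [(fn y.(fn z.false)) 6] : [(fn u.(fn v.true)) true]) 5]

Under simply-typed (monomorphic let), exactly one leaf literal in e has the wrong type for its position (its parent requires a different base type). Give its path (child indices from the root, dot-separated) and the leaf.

Answer: 0.0 : 2

Trace:
  unify Int ~ Bool
  FAIL: mismatch Int ~ Bool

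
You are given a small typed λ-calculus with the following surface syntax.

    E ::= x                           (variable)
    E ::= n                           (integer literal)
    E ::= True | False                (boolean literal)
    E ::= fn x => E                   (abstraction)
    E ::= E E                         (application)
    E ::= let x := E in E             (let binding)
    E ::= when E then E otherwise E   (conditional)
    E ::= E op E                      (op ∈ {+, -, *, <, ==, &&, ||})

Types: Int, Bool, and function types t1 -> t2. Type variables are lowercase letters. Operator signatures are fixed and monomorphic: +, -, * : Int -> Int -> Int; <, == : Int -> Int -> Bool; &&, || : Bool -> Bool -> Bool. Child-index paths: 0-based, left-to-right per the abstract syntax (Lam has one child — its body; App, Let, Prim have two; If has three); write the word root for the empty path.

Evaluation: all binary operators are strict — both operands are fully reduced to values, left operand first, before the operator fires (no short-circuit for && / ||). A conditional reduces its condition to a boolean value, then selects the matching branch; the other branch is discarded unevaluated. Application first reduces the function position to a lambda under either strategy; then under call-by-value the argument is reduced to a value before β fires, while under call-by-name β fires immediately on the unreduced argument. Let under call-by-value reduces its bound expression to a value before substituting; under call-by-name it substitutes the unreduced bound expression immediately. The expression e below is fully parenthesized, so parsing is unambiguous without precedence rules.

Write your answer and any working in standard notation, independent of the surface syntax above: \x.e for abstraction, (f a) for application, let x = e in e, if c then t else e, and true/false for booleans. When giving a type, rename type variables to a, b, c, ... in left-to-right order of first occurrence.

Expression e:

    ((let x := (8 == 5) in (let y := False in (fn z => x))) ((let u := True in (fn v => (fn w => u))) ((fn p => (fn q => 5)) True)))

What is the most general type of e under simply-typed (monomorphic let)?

Working:
  unify Int ~ Int
  unify Int ~ Int
let x : Bool
let y : Bool
x : Bool
\z._ : a -> Bool
let u : Bool
u : Bool
\w._ : c -> Bool
\v._ : b -> c -> Bool
\q._ : e -> Int
\p._ : d -> e -> Int
  unify d -> e -> Int ~ Bool -> f
  unify d ~ Bool
  unify e -> Int ~ f
_ _ : e -> Int
  unify b -> c -> Bool ~ (e -> Int) -> g
  unify b ~ e -> Int
  unify c -> Bool ~ g
_ _ : c -> Bool
  unify a -> Bool ~ (c -> Bool) -> h
  unify a ~ c -> Bool
  unify Bool ~ h
_ _ : Bool

Answer: Bool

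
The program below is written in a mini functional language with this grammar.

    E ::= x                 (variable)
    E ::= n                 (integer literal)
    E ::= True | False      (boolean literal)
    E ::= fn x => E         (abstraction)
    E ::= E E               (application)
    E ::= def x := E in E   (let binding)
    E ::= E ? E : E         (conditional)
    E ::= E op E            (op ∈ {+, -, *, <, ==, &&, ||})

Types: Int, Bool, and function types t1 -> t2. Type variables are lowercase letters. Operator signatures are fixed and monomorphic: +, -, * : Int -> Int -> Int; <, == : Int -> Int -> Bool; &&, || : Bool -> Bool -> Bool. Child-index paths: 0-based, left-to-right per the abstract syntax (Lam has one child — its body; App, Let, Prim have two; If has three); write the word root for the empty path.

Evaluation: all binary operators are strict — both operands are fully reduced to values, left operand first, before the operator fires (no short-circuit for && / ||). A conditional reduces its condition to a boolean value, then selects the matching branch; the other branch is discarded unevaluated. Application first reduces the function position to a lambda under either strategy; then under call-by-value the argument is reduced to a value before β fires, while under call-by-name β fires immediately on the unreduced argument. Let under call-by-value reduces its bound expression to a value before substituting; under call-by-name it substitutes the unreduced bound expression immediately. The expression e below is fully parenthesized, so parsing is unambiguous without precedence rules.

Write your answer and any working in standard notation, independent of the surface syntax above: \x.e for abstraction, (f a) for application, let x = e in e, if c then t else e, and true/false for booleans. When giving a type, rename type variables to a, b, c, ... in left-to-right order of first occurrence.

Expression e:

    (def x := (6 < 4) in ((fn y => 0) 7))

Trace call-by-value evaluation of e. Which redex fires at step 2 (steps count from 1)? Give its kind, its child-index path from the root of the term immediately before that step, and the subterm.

Answer: let at root : (let x = false in ((\y.0) 7))

Trace:
step 0: (let x = (6 < 4) in ((\y.0) 7))
step 1: [delta@0] (let x = false in ((\y.0) 7))
step 2: [let@root] ((\y.0) 7)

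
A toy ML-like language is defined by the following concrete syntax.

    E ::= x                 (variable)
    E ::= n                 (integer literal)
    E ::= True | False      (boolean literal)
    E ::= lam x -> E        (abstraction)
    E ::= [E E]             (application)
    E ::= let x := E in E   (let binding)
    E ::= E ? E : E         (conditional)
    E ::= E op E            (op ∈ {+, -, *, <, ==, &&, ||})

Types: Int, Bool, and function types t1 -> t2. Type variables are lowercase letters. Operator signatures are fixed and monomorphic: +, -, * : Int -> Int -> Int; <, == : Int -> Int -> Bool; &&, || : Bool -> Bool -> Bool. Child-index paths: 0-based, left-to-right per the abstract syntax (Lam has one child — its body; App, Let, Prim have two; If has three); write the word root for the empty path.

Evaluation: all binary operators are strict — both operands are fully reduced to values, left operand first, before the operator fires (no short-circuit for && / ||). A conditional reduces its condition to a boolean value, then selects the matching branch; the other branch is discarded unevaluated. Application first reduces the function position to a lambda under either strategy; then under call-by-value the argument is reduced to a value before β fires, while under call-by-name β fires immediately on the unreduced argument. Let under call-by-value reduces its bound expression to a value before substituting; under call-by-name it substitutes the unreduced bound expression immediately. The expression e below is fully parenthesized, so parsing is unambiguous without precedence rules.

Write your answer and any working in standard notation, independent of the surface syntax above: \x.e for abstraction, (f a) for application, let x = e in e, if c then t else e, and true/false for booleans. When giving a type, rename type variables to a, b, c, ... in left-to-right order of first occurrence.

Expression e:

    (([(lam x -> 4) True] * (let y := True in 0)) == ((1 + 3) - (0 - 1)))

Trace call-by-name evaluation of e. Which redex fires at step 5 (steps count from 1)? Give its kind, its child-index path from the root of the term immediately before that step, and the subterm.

Derivation:
step 0: ((((\x.4) true) * (let y = true in 0)) == ((1 + 3) - (0 - 1)))
step 1: [beta@0.0] ((4 * (let y = true in 0)) == ((1 + 3) - (0 - 1)))
step 2: [let@0.1] ((4 * 0) == ((1 + 3) - (0 - 1)))
step 3: [delta@0] (0 == ((1 + 3) - (0 - 1)))
step 4: [delta@1.0] (0 == (4 - (0 - 1)))
step 5: [delta@1.1] (0 == (4 - -1))

Answer: delta at 1.1 : (0 - 1)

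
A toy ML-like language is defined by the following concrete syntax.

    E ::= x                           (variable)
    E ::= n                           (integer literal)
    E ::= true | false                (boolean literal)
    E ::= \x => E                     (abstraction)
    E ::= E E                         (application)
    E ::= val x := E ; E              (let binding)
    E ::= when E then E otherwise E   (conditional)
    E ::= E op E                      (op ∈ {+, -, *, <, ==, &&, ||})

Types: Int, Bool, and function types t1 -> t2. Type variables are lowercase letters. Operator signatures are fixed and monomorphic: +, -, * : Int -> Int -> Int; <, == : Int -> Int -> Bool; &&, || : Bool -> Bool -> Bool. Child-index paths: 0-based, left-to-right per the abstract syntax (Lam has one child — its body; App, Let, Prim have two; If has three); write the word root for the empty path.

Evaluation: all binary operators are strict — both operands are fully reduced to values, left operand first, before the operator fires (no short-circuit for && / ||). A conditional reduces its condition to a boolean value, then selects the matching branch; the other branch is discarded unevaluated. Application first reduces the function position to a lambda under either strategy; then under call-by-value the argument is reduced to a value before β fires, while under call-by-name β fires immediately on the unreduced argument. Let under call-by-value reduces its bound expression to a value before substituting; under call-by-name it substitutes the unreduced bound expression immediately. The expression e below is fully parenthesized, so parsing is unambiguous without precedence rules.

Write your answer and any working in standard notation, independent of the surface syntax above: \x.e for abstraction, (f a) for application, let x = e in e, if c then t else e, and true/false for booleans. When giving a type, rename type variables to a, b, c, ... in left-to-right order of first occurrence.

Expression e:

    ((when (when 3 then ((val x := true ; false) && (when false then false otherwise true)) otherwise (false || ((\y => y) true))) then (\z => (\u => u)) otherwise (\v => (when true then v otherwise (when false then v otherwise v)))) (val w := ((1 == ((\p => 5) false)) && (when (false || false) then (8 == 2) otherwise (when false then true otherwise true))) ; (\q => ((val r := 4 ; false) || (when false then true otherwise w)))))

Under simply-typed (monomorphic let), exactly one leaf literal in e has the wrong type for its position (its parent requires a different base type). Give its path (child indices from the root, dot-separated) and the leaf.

Answer: 0.0.0 : 3

Working:
  unify Int ~ Bool
  FAIL: mismatch Int ~ Bool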